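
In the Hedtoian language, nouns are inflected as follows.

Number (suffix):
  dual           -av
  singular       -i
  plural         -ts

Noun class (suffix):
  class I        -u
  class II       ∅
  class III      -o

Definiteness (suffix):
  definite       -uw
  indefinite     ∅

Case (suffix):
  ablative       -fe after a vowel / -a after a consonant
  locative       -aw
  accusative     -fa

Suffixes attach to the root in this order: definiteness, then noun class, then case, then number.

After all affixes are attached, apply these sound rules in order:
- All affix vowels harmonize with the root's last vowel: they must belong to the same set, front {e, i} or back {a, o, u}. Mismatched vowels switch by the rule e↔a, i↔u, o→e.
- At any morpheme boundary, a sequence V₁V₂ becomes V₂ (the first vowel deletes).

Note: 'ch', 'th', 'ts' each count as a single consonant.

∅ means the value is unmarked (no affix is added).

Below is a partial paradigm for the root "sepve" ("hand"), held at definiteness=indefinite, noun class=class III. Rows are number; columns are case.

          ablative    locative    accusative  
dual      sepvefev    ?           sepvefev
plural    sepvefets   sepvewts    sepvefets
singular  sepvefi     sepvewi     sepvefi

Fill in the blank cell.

definiteness = indefinite: zero marking, form stays sepve.
Attach noun class class III -o → sepveo.
Attach case locative -aw → sepveoaw.
Attach number dual -av → sepveoawav.
Apply vowel harmony: sepveoawav → sepveeewev.
Apply vowel deletion: sepveeewev → sepvewev.

sepvewev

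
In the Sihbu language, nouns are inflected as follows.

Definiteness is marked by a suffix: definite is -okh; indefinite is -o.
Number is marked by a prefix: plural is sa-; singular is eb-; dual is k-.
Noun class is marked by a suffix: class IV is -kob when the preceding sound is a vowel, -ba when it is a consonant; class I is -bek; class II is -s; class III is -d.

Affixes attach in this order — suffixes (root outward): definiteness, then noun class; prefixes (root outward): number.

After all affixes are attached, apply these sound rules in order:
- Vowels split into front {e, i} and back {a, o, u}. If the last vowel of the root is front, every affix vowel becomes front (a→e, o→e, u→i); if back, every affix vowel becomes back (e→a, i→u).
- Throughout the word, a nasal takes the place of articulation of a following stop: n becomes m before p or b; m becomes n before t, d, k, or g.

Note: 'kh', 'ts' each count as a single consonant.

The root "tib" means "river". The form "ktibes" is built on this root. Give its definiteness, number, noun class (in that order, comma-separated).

Segment: k-tib-o-s.
definiteness: -o → indefinite.
number: k- → dual.
noun class: -s → class II.

indefinite, dual, class II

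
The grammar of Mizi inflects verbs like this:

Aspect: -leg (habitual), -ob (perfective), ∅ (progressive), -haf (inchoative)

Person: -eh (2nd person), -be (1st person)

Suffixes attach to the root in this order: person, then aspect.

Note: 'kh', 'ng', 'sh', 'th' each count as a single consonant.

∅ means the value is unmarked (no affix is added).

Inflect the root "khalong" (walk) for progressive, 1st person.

khalongbe

Attach person 1st person -be → khalongbe.
aspect = progressive: zero marking, form stays khalongbe.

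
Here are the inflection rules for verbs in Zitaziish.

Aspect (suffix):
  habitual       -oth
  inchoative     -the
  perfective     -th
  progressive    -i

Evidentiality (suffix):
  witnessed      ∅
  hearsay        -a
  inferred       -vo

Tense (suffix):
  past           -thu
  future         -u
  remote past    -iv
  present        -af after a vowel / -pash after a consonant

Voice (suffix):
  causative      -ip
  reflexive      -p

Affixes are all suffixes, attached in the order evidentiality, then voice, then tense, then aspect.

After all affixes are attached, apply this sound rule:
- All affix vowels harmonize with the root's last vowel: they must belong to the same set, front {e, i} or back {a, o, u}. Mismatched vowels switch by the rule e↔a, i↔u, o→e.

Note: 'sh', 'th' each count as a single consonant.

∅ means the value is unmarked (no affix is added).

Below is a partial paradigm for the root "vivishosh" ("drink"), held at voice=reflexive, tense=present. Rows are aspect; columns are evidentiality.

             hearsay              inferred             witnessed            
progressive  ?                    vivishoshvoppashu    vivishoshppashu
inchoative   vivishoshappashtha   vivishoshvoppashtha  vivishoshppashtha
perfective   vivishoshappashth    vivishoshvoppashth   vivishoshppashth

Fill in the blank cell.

vivishoshappashu

Attach evidentiality hearsay -a → vivishosha.
Attach voice reflexive -p → vivishoshap.
Attach tense present -pash (after consonant 'p') → vivishoshappash.
Attach aspect progressive -i → vivishoshappashi.
Apply vowel harmony: vivishoshappashi → vivishoshappashu.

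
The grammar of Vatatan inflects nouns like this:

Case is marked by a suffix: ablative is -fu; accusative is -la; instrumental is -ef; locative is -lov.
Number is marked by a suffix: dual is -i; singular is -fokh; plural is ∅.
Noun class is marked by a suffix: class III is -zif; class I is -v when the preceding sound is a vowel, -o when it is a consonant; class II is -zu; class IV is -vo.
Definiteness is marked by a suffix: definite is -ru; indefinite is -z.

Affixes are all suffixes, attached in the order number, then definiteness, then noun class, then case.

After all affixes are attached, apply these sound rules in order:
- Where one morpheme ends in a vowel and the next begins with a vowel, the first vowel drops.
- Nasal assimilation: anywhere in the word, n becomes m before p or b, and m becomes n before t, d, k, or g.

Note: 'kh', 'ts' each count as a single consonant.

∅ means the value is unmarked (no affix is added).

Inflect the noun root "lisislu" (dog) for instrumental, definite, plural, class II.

number = plural: zero marking, form stays lisislu.
Attach definiteness definite -ru → lisisluru.
Attach noun class class II -zu → lisisluruzu.
Attach case instrumental -ef → lisisluruzuef.
Apply vowel deletion: lisisluruzuef → lisisluruzef.
Nasal assimilation: no change.

lisisluruzef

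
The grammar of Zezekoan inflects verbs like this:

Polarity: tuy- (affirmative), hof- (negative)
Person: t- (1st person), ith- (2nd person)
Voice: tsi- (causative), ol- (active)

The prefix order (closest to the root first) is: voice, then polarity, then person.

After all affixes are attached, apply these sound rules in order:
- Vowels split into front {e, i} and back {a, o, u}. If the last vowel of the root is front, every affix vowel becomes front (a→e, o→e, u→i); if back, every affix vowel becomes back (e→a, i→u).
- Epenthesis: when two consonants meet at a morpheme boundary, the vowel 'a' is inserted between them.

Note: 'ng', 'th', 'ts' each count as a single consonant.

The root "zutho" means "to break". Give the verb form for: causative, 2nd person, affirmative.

Attach voice causative tsi- → tsizutho.
Attach polarity affirmative tuy- → tuytsizutho.
Attach person 2nd person ith- → ithtuytsizutho.
Apply vowel harmony: ithtuytsizutho → uthtuytsuzutho.
Apply epenthesis: uthtuytsuzutho → uthatuyatsuzutho.

uthatuyatsuzutho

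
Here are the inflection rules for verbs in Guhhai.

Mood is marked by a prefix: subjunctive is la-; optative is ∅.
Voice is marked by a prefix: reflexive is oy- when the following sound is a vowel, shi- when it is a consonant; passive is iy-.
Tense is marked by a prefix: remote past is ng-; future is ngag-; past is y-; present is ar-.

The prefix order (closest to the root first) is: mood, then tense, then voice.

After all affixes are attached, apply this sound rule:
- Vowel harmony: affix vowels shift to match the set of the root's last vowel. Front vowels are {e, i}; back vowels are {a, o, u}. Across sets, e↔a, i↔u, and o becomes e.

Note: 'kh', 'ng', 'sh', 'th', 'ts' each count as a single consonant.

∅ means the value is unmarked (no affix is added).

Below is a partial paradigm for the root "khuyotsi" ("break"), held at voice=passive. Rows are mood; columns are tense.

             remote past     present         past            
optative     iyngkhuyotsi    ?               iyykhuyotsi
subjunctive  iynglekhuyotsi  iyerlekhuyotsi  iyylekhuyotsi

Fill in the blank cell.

iyerkhuyotsi

mood = optative: zero marking, form stays khuyotsi.
Attach tense present ar- → arkhuyotsi.
Attach voice passive iy- → iyarkhuyotsi.
Apply vowel harmony: iyarkhuyotsi → iyerkhuyotsi.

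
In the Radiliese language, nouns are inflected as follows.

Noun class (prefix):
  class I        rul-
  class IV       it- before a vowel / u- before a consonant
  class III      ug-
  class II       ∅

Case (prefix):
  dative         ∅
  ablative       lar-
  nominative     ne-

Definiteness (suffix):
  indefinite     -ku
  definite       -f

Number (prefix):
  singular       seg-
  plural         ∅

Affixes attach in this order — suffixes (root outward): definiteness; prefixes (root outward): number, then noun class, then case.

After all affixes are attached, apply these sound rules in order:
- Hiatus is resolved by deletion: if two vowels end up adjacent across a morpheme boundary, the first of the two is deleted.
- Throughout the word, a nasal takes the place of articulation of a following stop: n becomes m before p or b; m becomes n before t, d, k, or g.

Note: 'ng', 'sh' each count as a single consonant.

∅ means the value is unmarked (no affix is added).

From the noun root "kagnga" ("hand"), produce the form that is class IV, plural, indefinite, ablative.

Attach definiteness indefinite -ku → kagngaku.
number = plural: zero marking, form stays kagngaku.
Attach noun class class IV u- (before consonant 'k') → ukagngaku.
Attach case ablative lar- → larukagngaku.
Vowel deletion: no change.
Nasal assimilation: no change.

larukagngaku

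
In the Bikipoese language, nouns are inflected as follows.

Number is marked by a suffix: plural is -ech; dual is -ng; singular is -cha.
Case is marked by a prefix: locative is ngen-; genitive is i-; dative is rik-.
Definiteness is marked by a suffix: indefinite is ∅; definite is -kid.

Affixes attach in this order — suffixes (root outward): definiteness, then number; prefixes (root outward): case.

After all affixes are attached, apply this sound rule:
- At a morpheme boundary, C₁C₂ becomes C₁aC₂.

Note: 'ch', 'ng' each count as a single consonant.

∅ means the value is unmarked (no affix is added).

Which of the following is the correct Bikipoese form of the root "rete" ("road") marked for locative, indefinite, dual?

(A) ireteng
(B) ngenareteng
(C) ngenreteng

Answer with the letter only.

definiteness = indefinite: zero marking, form stays rete.
Attach number dual -ng → reteng.
Attach case locative ngen- → ngenreteng.
Apply epenthesis: ngenreteng → ngenareteng.
So the correct form is ngenareteng, option (B).
(A) ireteng is wrong: it uses genitive instead of locative for case.
(C) ngenreteng is wrong: it fails to apply the sound rule(s).

B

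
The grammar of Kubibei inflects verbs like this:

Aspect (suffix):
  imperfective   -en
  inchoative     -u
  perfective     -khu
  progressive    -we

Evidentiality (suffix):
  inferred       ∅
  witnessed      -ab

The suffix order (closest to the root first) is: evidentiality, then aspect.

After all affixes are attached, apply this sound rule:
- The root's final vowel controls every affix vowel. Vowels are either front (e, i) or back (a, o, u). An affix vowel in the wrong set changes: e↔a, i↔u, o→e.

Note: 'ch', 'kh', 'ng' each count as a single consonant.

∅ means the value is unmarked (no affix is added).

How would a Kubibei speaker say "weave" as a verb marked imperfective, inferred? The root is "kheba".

khebaan

evidentiality = inferred: zero marking, form stays kheba.
Attach aspect imperfective -en → khebaen.
Apply vowel harmony: khebaen → khebaan.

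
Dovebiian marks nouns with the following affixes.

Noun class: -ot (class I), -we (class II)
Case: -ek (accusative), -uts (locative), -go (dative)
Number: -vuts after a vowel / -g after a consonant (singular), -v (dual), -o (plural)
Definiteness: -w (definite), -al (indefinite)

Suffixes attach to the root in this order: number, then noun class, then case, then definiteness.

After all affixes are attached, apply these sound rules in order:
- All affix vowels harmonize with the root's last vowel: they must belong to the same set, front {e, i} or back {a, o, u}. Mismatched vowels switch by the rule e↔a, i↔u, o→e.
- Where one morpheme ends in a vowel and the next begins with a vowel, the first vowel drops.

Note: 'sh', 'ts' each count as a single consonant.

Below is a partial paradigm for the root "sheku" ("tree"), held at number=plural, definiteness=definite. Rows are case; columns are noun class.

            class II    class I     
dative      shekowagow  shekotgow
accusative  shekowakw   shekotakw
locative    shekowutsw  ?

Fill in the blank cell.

Attach number plural -o → shekuo.
Attach noun class class I -ot → shekuoot.
Attach case locative -uts → shekuootuts.
Attach definiteness definite -w → shekuootutsw.
Vowel harmony: no change.
Apply vowel deletion: shekuootutsw → shekotutsw.

shekotutsw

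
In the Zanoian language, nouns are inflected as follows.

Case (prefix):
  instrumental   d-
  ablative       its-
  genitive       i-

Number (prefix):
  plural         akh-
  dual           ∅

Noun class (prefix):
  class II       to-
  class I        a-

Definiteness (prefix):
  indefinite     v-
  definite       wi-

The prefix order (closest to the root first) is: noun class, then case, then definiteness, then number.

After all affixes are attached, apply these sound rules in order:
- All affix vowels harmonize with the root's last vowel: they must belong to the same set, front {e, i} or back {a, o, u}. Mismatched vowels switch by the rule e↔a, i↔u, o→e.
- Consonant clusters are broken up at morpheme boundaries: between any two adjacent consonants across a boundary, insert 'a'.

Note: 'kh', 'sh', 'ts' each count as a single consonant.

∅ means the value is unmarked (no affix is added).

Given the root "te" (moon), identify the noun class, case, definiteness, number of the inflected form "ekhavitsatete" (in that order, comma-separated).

class II, ablative, indefinite, plural

Segment: akh-v-its-to-te.
noun class: to- → class II.
case: its- → ablative.
definiteness: v- → indefinite.
number: akh- → plural.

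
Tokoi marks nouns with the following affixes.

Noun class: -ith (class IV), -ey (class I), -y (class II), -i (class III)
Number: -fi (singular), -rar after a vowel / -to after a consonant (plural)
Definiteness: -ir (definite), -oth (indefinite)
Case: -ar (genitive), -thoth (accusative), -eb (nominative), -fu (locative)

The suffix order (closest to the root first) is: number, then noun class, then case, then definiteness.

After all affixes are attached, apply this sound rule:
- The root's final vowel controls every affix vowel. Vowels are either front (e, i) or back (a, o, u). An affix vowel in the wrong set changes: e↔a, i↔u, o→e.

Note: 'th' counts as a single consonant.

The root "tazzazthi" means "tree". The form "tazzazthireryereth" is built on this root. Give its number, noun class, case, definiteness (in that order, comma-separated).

plural, class II, genitive, indefinite

Segment: tazzazthi-rar-y-ar-oth.
number: -rar/to → plural.
noun class: -y → class II.
case: -ar → genitive.
definiteness: -oth → indefinite.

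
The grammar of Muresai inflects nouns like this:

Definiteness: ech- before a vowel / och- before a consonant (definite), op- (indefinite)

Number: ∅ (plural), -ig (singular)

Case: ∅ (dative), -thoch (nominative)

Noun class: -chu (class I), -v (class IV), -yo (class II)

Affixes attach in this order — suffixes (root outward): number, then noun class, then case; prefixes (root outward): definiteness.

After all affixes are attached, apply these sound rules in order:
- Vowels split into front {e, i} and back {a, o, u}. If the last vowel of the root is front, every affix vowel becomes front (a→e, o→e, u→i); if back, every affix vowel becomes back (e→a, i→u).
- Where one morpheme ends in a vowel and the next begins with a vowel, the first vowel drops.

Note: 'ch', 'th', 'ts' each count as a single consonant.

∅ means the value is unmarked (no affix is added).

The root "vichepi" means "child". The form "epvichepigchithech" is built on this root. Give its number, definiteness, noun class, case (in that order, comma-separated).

singular, indefinite, class I, nominative

Segment: op-vichepi-ig-chu-thoch.
number: -ig → singular.
definiteness: op- → indefinite.
noun class: -chu → class I.
case: -thoch → nominative.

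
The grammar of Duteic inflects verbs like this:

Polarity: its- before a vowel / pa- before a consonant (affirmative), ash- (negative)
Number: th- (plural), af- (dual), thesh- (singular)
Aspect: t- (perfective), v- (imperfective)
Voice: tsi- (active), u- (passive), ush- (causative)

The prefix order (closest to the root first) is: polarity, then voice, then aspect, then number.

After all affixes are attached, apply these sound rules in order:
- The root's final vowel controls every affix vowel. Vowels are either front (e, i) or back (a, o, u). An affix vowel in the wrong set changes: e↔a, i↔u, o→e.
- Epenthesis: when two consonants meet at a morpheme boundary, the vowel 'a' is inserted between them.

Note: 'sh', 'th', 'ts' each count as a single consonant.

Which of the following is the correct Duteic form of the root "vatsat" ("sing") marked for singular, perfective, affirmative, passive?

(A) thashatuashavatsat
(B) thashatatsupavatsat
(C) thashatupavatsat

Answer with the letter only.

Attach polarity affirmative pa- (before consonant 'v') → pavatsat.
Attach voice passive u- → upavatsat.
Attach aspect perfective t- → tupavatsat.
Attach number singular thesh- → theshtupavatsat.
Apply vowel harmony: theshtupavatsat → thashtupavatsat.
Apply epenthesis: thashtupavatsat → thashatupavatsat.
So the correct form is thashatupavatsat, option (C).
(B) thashatatsupavatsat is wrong: it uses active instead of passive for voice.
(A) thashatuashavatsat is wrong: it uses negative instead of affirmative for polarity.

C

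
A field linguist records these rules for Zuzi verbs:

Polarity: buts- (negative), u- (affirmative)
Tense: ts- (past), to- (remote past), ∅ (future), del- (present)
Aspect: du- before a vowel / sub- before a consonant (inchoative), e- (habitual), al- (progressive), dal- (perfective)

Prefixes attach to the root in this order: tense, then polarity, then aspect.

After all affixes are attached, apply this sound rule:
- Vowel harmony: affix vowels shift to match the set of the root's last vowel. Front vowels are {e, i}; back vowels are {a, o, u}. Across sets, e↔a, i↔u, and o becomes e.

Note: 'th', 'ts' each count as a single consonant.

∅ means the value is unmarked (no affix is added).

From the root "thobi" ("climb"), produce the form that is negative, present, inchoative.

Attach tense present del- → delthobi.
Attach polarity negative buts- → butsdelthobi.
Attach aspect inchoative sub- (before consonant 'b') → subbutsdelthobi.
Apply vowel harmony: subbutsdelthobi → sibbitsdelthobi.

sibbitsdelthobi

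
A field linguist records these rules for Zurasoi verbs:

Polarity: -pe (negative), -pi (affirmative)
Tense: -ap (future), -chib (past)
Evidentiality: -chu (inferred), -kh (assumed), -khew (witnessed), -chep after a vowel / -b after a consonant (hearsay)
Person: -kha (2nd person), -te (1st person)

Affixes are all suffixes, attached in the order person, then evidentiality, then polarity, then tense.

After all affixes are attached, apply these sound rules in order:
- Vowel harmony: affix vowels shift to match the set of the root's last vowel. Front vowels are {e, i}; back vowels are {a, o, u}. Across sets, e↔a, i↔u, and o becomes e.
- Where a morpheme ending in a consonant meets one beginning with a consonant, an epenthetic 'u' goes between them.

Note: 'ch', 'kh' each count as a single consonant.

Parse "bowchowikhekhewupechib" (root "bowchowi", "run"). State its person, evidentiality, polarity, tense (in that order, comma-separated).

Segment: bowchowi-kha-khew-pe-chib.
person: -kha → 2nd person.
evidentiality: -khew → witnessed.
polarity: -pe → negative.
tense: -chib → past.

2nd person, witnessed, negative, past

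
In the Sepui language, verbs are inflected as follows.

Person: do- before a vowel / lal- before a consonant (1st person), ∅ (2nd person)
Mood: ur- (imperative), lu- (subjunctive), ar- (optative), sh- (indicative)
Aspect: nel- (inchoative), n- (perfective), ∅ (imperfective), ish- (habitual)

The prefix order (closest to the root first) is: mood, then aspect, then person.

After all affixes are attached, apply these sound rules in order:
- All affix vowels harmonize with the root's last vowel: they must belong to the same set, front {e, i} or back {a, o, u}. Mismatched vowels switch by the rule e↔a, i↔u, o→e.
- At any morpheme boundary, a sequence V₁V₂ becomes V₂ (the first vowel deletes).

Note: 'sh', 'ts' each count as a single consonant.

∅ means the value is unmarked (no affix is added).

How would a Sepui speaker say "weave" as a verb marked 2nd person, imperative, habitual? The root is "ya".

ushurya

Attach mood imperative ur- → urya.
Attach aspect habitual ish- → ishurya.
person = 2nd person: zero marking, form stays ishurya.
Apply vowel harmony: ishurya → ushurya.
Vowel deletion: no change.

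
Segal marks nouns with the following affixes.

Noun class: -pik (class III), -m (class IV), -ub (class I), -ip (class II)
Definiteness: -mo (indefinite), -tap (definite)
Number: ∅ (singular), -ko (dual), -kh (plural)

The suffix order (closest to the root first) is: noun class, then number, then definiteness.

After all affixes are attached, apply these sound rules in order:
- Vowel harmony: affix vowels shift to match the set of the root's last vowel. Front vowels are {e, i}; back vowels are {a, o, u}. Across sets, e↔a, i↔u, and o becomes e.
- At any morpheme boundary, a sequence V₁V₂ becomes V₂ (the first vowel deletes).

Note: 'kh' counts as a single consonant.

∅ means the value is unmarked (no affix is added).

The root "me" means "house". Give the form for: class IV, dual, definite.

Attach noun class class IV -m → mem.
Attach number dual -ko → memko.
Attach definiteness definite -tap → memkotap.
Apply vowel harmony: memkotap → memketep.
Vowel deletion: no change.

memketep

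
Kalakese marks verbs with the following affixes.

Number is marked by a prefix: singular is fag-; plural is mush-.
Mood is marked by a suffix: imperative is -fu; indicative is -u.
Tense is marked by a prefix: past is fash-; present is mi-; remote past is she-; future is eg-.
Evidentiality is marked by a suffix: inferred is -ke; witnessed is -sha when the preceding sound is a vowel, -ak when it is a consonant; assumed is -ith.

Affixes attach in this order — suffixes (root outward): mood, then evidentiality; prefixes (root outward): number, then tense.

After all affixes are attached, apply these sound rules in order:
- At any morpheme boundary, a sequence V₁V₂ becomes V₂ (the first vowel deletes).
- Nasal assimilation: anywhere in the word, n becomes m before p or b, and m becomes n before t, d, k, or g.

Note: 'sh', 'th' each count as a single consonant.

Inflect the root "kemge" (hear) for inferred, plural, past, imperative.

Attach number plural mush- → mushkemge.
Attach tense past fash- → fashmushkemge.
Attach mood imperative -fu → fashmushkemgefu.
Attach evidentiality inferred -ke → fashmushkemgefuke.
Vowel deletion: no change.
Apply nasal assimilation: fashmushkemgefuke → fashmushkengefuke.

fashmushkengefuke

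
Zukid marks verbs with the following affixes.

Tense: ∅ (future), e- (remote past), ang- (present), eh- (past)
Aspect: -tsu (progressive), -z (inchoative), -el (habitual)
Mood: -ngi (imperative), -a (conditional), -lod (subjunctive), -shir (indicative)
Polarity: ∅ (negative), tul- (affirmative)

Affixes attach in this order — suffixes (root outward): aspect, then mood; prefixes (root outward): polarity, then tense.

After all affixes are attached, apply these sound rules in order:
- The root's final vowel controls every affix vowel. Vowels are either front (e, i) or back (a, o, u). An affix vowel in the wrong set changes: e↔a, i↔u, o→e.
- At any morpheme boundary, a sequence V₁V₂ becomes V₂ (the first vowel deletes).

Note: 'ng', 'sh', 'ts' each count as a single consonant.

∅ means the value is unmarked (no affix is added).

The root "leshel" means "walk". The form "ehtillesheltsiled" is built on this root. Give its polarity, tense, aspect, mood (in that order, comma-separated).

affirmative, past, progressive, subjunctive

Segment: eh-tul-leshel-tsu-lod.
polarity: tul- → affirmative.
tense: eh- → past.
aspect: -tsu → progressive.
mood: -lod → subjunctive.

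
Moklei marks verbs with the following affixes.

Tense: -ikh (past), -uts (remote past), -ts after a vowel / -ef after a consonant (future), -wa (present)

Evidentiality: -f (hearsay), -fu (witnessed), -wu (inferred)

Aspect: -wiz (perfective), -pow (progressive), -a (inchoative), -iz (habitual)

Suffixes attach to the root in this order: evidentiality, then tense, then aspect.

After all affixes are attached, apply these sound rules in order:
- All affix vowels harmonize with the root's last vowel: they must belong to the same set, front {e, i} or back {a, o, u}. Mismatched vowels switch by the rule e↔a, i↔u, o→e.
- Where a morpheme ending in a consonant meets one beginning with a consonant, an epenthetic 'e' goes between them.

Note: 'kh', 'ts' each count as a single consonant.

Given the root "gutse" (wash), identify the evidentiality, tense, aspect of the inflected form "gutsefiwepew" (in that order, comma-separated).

witnessed, present, progressive

Segment: gutse-fu-wa-pow.
evidentiality: -fu → witnessed.
tense: -wa → present.
aspect: -pow → progressive.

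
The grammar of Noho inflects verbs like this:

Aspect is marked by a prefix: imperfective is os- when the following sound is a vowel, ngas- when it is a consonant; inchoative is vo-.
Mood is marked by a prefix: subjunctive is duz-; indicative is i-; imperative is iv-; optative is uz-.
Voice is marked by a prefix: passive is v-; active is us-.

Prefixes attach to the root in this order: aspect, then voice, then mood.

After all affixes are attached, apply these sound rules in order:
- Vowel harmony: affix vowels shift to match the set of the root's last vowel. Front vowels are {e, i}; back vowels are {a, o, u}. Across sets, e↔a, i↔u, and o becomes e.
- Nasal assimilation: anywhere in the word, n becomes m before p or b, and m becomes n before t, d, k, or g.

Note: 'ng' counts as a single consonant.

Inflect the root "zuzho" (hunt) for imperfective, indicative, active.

uusngaszuzho

Attach aspect imperfective ngas- (before consonant 'z') → ngaszuzho.
Attach voice active us- → usngaszuzho.
Attach mood indicative i- → iusngaszuzho.
Apply vowel harmony: iusngaszuzho → uusngaszuzho.
Nasal assimilation: no change.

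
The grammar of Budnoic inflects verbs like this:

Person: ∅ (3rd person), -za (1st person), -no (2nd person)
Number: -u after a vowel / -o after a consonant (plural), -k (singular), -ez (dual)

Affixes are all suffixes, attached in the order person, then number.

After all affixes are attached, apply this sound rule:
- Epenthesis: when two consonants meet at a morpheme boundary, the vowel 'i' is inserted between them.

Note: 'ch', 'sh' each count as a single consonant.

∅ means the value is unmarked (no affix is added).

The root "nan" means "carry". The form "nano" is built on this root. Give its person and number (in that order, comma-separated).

Segment: nan-o.
person: ∅ → 3rd person.
number: -u/o → plural.

3rd person, plural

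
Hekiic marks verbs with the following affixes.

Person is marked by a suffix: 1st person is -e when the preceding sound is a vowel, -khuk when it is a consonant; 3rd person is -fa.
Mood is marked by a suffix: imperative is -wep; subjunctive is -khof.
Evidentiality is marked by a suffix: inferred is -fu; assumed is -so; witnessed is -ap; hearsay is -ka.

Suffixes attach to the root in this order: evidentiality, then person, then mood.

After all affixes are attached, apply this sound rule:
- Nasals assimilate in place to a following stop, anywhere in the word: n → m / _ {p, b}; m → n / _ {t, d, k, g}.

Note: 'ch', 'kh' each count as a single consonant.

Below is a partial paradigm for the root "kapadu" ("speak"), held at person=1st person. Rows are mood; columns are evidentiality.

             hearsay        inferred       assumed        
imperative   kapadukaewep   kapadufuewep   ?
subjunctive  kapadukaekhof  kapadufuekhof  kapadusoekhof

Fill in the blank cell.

kapadusoewep

Attach evidentiality assumed -so → kapaduso.
Attach person 1st person -e (after vowel 'o') → kapadusoe.
Attach mood imperative -wep → kapadusoewep.
Nasal assimilation: no change.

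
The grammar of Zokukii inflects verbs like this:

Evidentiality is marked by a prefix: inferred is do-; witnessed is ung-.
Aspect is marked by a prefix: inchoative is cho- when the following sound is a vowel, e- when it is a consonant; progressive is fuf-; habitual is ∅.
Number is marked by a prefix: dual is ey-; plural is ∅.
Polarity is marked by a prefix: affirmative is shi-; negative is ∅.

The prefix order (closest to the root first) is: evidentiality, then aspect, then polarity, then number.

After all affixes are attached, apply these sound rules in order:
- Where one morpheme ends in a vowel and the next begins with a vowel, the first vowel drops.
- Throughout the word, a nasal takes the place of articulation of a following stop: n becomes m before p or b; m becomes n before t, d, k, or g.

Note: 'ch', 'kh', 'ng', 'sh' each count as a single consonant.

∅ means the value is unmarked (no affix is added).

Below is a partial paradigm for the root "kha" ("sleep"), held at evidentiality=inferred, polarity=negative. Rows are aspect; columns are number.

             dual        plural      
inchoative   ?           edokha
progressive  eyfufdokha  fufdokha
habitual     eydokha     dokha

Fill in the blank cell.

eyedokha

Attach evidentiality inferred do- → dokha.
Attach aspect inchoative e- (before consonant 'd') → edokha.
polarity = negative: zero marking, form stays edokha.
Attach number dual ey- → eyedokha.
Vowel deletion: no change.
Nasal assimilation: no change.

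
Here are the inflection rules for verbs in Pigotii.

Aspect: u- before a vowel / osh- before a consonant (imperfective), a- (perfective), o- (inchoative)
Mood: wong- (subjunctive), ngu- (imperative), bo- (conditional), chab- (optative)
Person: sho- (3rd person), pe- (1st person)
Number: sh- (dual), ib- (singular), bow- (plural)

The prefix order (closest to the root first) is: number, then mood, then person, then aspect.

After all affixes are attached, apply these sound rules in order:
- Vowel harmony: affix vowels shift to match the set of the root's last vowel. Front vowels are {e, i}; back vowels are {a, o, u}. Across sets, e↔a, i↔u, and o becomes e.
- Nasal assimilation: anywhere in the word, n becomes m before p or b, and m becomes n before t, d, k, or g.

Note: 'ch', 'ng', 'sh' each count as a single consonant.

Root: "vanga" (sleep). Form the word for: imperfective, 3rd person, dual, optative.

Attach number dual sh- → shvanga.
Attach mood optative chab- → chabshvanga.
Attach person 3rd person sho- → shochabshvanga.
Attach aspect imperfective osh- (before consonant 'sh') → oshshochabshvanga.
Vowel harmony: no change.
Nasal assimilation: no change.

oshshochabshvanga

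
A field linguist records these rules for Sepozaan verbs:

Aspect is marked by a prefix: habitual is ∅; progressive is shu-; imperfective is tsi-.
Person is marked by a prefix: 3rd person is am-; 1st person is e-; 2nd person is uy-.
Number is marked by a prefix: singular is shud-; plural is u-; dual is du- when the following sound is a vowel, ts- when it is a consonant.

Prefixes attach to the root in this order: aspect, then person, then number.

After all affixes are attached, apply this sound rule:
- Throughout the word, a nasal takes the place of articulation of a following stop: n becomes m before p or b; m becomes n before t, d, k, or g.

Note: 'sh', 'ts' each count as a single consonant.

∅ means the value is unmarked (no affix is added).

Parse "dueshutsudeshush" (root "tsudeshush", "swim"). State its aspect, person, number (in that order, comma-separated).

Segment: du-e-shu-tsudeshush.
aspect: shu- → progressive.
person: e- → 1st person.
number: du/ts- → dual.

progressive, 1st person, dual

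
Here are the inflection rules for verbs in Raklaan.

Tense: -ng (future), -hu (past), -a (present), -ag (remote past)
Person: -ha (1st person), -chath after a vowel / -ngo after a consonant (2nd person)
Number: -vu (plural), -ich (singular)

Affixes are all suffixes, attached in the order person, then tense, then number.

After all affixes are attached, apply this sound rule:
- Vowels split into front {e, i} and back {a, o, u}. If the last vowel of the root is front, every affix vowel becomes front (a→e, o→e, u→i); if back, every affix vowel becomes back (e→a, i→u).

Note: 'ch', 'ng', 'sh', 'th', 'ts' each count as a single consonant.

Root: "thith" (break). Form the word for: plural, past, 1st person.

thithhehivi

Attach person 1st person -ha → thithha.
Attach tense past -hu → thithhahu.
Attach number plural -vu → thithhahuvu.
Apply vowel harmony: thithhahuvu → thithhehivi.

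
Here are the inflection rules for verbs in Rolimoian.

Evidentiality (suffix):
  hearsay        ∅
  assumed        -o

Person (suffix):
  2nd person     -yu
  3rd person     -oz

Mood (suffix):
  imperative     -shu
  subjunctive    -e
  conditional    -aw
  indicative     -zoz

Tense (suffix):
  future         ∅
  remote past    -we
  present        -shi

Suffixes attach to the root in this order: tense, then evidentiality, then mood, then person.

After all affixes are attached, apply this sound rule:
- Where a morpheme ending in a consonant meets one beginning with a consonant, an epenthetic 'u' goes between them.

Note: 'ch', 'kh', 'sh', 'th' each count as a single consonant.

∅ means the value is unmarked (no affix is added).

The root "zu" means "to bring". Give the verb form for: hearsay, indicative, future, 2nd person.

zuzozuyu

tense = future: zero marking, form stays zu.
evidentiality = hearsay: zero marking, form stays zu.
Attach mood indicative -zoz → zuzoz.
Attach person 2nd person -yu → zuzozyu.
Apply epenthesis: zuzozyu → zuzozuyu.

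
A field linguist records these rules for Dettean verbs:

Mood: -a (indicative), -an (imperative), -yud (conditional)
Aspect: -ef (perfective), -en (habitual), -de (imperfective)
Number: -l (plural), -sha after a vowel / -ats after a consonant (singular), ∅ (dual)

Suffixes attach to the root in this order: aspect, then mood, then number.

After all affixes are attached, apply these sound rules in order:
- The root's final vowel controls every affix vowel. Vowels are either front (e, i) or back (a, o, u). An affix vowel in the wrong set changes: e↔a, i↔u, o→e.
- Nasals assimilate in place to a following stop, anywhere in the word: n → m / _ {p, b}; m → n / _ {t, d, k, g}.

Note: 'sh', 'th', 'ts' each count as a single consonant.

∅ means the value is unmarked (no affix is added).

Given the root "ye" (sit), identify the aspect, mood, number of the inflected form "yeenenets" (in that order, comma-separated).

Segment: ye-en-an-ats.
aspect: -en → habitual.
mood: -an → imperative.
number: -sha/ats → singular.

habitual, imperative, singular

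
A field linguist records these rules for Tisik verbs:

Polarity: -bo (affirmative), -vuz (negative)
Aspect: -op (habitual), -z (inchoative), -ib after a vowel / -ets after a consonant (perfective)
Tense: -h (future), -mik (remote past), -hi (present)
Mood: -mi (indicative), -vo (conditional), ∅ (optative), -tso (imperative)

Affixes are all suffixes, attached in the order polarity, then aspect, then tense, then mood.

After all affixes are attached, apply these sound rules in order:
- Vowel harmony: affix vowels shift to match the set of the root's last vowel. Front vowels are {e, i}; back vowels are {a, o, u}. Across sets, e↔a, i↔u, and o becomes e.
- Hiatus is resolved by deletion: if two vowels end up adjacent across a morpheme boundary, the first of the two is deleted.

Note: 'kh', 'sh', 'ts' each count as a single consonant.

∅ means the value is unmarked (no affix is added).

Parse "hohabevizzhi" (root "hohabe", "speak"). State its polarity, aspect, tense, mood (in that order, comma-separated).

Segment: hohabe-vuz-z-hi.
polarity: -vuz → negative.
aspect: -z → inchoative.
tense: -hi → present.
mood: ∅ → optative.

negative, inchoative, present, optative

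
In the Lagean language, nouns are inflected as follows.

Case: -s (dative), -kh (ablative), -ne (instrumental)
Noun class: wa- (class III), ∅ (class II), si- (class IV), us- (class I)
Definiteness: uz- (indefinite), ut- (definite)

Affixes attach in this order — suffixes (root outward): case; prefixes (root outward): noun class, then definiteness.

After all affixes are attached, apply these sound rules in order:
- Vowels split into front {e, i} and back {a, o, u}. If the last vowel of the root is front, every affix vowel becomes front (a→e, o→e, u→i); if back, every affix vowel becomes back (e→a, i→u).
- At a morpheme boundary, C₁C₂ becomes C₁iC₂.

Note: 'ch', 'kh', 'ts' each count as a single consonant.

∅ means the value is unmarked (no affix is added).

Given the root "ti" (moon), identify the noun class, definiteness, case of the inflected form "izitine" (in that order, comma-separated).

class II, indefinite, instrumental

Segment: uz-ti-ne.
noun class: ∅ → class II.
definiteness: uz- → indefinite.
case: -ne → instrumental.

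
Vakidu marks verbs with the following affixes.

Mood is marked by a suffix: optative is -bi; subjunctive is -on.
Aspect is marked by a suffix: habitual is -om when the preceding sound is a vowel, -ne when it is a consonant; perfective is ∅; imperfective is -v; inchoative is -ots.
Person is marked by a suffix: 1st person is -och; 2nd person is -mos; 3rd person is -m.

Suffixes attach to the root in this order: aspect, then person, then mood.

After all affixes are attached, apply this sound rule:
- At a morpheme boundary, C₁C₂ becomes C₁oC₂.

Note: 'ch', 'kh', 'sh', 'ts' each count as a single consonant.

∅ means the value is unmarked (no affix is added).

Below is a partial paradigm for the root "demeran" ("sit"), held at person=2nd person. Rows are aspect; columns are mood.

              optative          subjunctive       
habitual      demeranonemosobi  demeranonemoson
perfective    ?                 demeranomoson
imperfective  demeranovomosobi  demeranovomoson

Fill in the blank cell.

demeranomosobi

aspect = perfective: zero marking, form stays demeran.
Attach person 2nd person -mos → demeranmos.
Attach mood optative -bi → demeranmosbi.
Apply epenthesis: demeranmosbi → demeranomosobi.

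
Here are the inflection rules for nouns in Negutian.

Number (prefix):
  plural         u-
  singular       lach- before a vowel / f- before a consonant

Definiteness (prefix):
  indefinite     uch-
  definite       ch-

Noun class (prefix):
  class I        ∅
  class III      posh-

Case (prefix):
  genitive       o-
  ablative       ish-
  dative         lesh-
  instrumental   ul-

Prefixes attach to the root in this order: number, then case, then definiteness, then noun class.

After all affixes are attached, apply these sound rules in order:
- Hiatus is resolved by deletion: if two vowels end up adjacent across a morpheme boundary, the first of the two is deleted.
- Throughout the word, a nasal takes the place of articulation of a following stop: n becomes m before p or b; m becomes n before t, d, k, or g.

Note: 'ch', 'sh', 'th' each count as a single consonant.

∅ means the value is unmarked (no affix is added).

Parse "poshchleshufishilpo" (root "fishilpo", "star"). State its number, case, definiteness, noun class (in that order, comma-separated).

Segment: posh-ch-lesh-u-fishilpo.
number: u- → plural.
case: lesh- → dative.
definiteness: ch- → definite.
noun class: posh- → class III.

plural, dative, definite, class III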